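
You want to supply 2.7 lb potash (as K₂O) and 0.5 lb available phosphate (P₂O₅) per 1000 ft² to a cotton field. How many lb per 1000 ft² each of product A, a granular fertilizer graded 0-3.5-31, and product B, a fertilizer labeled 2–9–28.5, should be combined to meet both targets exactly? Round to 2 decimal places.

5.61 lb product A, 3.38 lb product B

Let a = lb of product A, b = lb of product B (per 1000 ft²).
K₂O: 0.31·a + 0.285·b = 2.7
P₂O₅: 0.035·a + 0.09·b = 0.5
Eliminate b: (row1) − 0.285/0.09·(row2) → 0.199167·a = 1.11667, so a = 5.60669.
Then b = (0.5 − 0.035·5.60669) / 0.09 = 3.37517.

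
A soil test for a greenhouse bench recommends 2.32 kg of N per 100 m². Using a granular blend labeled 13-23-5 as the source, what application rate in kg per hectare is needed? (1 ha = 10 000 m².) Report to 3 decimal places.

1784.615 kg of product per hectare

Product per 100 m² = 2.32 / 13% = 17.8462 kg.
Convert to per hectare: 17.8462 × 100 = 1784.6154 kg.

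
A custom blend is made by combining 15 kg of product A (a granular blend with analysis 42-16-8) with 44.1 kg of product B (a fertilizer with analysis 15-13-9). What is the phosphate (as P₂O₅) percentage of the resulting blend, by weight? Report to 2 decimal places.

13.76% P₂O₅

Total mass = 15 + 44.1 = 59.1 kg.
P₂O₅ mass = 16%×15 + 13%×44.1 = 8.133 kg.
% P₂O₅ = 8.133 / 59.1 = 13.7614%.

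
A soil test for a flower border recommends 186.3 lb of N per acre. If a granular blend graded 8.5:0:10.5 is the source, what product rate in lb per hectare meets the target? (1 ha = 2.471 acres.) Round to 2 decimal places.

5415.85 lb of product per hectare

Product per acre = 186.3 / 8.5% = 2191.76 lb.
Convert to per hectare: 2191.76 × 2.471 = 5415.851 lb.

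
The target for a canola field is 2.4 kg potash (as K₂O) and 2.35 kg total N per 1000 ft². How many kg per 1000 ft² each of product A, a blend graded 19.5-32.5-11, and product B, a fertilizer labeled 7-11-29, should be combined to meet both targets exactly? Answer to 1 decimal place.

10.5 kg product A, 4.3 kg product B

With a, b = kg per 1000 ft² of product A and product B:
K₂O: 0.11·a + 0.29·b = 2.4
N: 0.195·a + 0.07·b = 2.35
Solving simultaneously: a = 10.5118, b = 4.28864.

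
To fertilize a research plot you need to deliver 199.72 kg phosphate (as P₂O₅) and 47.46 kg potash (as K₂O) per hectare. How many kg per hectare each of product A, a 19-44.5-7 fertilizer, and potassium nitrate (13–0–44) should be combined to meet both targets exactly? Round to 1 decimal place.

448.8 kg product A, 36.5 kg potassium nitrate

With a, b = kg per hectare of product A and potassium nitrate:
P₂O₅: 0.445·a + 0·b = 199.72
K₂O: 0.07·a + 0.44·b = 47.46
From row1: a = (199.72 − 0·b) / 0.445.
Into row2: 0.07·(199.72 − 0·b)/0.445 + 0.44·b = 47.46 → b = 36.4622, a = 448.809.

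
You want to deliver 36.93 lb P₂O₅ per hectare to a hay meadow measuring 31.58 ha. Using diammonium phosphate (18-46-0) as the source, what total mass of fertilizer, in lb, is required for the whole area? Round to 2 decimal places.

2535.32 lb

Product per hectare = 36.93 / 46% = 80.2826 lb.
Total product = 80.2826 × 31.58 = 2535.3248 lb.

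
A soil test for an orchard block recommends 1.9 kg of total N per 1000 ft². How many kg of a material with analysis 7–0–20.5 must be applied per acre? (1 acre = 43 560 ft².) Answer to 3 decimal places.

1182.343 kg of product per acre

Product per 1000 ft² = 1.9 / 7% = 27.1429 kg.
Convert to per acre: 27.1429 × 43.56 = 1182.3429 kg.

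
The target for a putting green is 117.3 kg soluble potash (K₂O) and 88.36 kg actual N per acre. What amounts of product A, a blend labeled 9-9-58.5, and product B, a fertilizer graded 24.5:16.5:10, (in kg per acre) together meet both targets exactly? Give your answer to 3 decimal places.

With a, b = kg per acre of product A and product B:
K₂O: 0.585·a + 0.1·b = 117.3
N: 0.09·a + 0.245·b = 88.36
Eliminate a: (row1) − 0.585/0.09·(row2) → -1.4925·b = -457.04, so b = 306.22446.
Back-substitute: a = (117.3 − 0.1·306.22446) / 0.585 = 148.1668.

148.167 kg product A, 306.224 kg product B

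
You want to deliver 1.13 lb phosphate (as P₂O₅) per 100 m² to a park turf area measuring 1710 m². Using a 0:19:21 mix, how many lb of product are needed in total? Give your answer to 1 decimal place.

Product per 100 m² = 1.13 / 19% = 5.94737 lb.
Total product = 5.94737 × 1710 / 100 = 101.7 lb.

101.7 lb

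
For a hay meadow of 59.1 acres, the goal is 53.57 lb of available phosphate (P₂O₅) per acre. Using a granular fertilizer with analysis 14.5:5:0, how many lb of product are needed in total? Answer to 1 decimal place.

63319.7 lb

Product per acre = 53.57 / 5% = 1071.4 lb.
Total product = 1071.4 × 59.1 = 63319.74 lb.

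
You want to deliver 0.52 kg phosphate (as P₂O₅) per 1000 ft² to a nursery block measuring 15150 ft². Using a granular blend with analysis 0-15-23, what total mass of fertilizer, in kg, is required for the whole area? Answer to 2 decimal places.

52.52 kg

Product per 1000 ft² = 0.52 / 15% = 3.46667 kg.
Total product = 3.46667 × 15150 / 1000 = 52.52 kg.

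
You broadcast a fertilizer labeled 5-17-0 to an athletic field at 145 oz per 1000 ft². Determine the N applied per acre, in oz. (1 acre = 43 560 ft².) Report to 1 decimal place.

nitrogen per 1000 ft² = 145 × 5% = 7.25 oz.
Convert to per acre: 7.25 × 43.56 = 315.81 oz.

315.8 oz N per acre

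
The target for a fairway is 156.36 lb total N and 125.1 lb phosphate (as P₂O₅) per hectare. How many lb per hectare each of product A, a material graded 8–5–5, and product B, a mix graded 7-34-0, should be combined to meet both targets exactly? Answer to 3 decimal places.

1873.646 lb product A, 92.405 lb product B

Let a = lb of product A, b = lb of product B (per hectare).
N: 0.08·a + 0.07·b = 156.36
P₂O₅: 0.05·a + 0.34·b = 125.1
Solving simultaneously: a = 1873.6456, b = 92.4051.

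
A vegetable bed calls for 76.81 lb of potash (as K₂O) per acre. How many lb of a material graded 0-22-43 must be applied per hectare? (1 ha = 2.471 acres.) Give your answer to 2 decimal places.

441.39 lb of product per hectare

Product per acre = 76.81 / 43% = 178.628 lb.
Convert to per hectare: 178.628 × 2.471 = 441.3896 lb.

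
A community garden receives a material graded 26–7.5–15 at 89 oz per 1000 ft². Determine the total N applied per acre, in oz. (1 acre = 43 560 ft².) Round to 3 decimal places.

1007.978 oz N per acre

nitrogen per 1000 ft² = 89 × 26% = 23.14 oz.
Convert to per acre: 23.14 × 43.56 = 1007.9784 oz.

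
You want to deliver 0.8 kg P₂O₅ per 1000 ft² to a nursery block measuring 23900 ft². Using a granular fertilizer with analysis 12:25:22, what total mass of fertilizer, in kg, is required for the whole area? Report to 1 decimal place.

Product per 1000 ft² = 0.8 / 25% = 3.2 kg.
Total product = 3.2 × 23900 / 1000 = 76.48 kg.

76.5 kg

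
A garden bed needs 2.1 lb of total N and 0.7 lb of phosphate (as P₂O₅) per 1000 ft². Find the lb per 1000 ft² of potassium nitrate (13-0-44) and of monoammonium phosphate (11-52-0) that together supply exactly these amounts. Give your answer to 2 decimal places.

15.01 lb potassium nitrate, 1.35 lb monoammonium phosphate

With a, b = lb per 1000 ft² of potassium nitrate and monoammonium phosphate:
N: 0.13·a + 0.11·b = 2.1
P₂O₅: 0·a + 0.52·b = 0.7
Solving simultaneously: a = 15.0148, b = 1.34615.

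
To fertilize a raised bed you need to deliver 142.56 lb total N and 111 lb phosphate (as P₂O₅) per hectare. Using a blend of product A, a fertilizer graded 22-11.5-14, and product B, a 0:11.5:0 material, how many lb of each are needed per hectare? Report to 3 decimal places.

With a, b = lb per hectare of product A and product B:
N: 0.22·a + 0·b = 142.56
P₂O₅: 0.115·a + 0.115·b = 111
Eliminate a: (row1) − 0.22/0.115·(row2) → -0.22·b = -69.7878, so b = 317.2174.
Back-substitute: a = (142.56 − 0·317.2174) / 0.22 = 648.

648.000 lb product A, 317.217 lb product B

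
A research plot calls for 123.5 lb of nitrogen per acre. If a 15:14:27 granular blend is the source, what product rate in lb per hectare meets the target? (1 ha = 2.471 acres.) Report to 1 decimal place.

Product per acre = 123.5 / 15% = 823.333 lb.
Convert to per hectare: 823.333 × 2.471 = 2034.46 lb.

2034.5 lb of product per hectare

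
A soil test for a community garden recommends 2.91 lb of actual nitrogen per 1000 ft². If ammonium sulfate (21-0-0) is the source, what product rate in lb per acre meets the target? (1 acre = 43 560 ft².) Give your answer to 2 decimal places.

603.62 lb of product per acre

Product per 1000 ft² = 2.91 / 21% = 13.8571 lb.
Convert to per acre: 13.8571 × 43.56 = 603.617 lb.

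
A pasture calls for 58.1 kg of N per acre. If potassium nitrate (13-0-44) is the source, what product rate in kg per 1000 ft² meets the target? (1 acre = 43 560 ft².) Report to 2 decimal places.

Product per acre = 58.1 / 13% = 446.923 kg.
Convert to per 1000 ft²: 446.923 × 0.0229568 = 10.2599 kg.

10.26 kg of product per thousand sq ft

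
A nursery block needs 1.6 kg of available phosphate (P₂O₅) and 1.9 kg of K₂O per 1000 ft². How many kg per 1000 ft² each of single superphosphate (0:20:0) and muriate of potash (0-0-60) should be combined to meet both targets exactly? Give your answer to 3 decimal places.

Let a = kg of single superphosphate, b = kg of muriate of potash (per 1000 ft²).
P₂O₅: 0.2·a + 0·b = 1.6
K₂O: 0·a + 0.6·b = 1.9
Solving simultaneously: a = 8, b = 3.16667.

8.000 kg single superphosphate, 3.167 kg muriate of potash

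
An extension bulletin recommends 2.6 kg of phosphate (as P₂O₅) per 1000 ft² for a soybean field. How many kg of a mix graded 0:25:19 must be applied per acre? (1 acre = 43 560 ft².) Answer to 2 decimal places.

453.02 kg of product per acre

Product per 1000 ft² = 2.6 / 25% = 10.4 kg.
Convert to per acre: 10.4 × 43.56 = 453.024 kg.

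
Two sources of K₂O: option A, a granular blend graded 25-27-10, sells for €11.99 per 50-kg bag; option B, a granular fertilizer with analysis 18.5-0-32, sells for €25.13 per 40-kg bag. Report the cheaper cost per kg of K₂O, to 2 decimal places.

€1.96 per kg K₂O (option B)

option A: K₂O per bag = 50 × 10% = 5 kg; cost = 11.99 / 5 = €2.3980/kg K₂O.
option B: K₂O per bag = 40 × 32% = 12.8 kg; cost = 25.13 / 12.8 = €1.9633/kg K₂O.
option B is cheaper.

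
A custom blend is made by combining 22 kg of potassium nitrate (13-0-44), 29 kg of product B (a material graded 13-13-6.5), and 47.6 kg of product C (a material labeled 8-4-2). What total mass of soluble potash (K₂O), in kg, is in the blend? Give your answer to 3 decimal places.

K₂O mass = 44%×22 + 6.5%×29 + 2%×47.6 = 12.517 kg.

12.517 kg K₂O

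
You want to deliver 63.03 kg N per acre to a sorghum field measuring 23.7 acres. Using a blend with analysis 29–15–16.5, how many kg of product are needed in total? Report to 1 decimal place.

5151.1 kg

Product per acre = 63.03 / 29% = 217.345 kg.
Total product = 217.345 × 23.7 = 5151.07 kg.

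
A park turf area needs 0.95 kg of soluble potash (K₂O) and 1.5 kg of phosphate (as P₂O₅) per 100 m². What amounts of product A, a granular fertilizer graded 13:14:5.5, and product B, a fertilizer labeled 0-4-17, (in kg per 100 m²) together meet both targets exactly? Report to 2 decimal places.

Let a = kg of product A, b = kg of product B (per 100 m²).
K₂O: 0.055·a + 0.17·b = 0.95
P₂O₅: 0.14·a + 0.04·b = 1.5
Eliminate b: (row1) − 0.17/0.04·(row2) → -0.54·a = -5.425, so a = 10.0463.
Then b = (1.5 − 0.14·10.0463) / 0.04 = 2.33796.

10.05 kg product A, 2.34 kg product B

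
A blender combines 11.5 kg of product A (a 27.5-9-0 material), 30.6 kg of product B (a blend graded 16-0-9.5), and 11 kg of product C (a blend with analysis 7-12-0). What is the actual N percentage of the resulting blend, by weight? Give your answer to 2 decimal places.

Total mass = 11.5 + 30.6 + 11 = 53.1 kg.
N mass = 27.5%×11.5 + 16%×30.6 + 7%×11 = 8.8285 kg.
% N = 8.8285 / 53.1 = 16.6262%.

16.63% N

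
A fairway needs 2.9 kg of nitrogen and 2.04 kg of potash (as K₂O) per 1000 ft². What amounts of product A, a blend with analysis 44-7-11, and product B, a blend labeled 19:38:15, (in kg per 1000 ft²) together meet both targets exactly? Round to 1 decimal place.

With a, b = kg per 1000 ft² of product A and product B:
N: 0.44·a + 0.19·b = 2.9
K₂O: 0.11·a + 0.15·b = 2.04
Eliminate a: (row1) − 0.44/0.11·(row2) → -0.41·b = -5.26, so b = 12.8293.
Back-substitute: a = (2.9 − 0.19·12.8293) / 0.44 = 1.051.

1.1 kg product A, 12.8 kg product B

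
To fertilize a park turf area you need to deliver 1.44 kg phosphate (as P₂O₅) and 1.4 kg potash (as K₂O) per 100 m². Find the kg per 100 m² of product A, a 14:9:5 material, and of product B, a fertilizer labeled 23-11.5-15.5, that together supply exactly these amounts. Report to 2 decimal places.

7.59 kg product A, 6.59 kg product B

Per-100 m² balance (a = product A, b = product B):
P₂O₅: 0.09·a + 0.115·b = 1.44
K₂O: 0.05·a + 0.155·b = 1.4
From row1: a = (1.44 − 0.115·b) / 0.09.
Into row2: 0.05·(1.44 − 0.115·b)/0.09 + 0.155·b = 1.4 → b = 6.58537, a = 7.58537.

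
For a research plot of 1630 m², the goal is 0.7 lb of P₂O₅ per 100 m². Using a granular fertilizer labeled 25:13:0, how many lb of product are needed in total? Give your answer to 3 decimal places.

Product per 100 m² = 0.7 / 13% = 5.38462 lb.
Total product = 5.38462 × 1630 / 100 = 87.7692 lb.

87.769 lb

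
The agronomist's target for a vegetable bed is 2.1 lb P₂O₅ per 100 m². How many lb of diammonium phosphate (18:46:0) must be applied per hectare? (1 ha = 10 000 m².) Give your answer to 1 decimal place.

Product per 100 m² = 2.1 / 46% = 4.56522 lb.
Convert to per hectare: 4.56522 × 100 = 456.522 lb.

456.5 lb of product per hectare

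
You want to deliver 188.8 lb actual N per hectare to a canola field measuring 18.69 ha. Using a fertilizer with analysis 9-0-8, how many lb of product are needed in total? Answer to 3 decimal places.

39207.467 lb

Product per hectare = 188.8 / 9% = 2097.78 lb.
Total product = 2097.78 × 18.69 = 39207.4667 lb.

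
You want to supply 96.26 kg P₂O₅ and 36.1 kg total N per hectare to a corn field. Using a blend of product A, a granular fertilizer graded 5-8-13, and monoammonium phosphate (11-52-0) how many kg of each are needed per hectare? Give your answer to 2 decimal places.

Let a = kg of product A, b = kg of monoammonium phosphate (per hectare).
P₂O₅: 0.08·a + 0.52·b = 96.26
N: 0.05·a + 0.11·b = 36.1
From row1: a = (96.26 − 0.52·b) / 0.08.
Into row2: 0.05·(96.26 − 0.52·b)/0.08 + 0.11·b = 36.1 → b = 111.919, a = 475.779.

475.78 kg product A, 111.92 kg monoammonium phosphate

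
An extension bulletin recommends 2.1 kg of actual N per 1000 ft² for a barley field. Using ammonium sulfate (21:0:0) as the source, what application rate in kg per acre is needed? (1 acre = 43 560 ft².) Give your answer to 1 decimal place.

Product per 1000 ft² = 2.1 / 21% = 10 kg.
Convert to per acre: 10 × 43.56 = 435.6 kg.

435.6 kg of product per acre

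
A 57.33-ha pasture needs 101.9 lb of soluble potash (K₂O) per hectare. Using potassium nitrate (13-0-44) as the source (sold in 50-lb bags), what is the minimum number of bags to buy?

266 bags

Product per hectare = 101.9 / 44% = 231.591 lb.
Total product = 231.591 × 57.33 = 13277.1 lb.
Bags = ⌈13277.1 / 50⌉ = 266.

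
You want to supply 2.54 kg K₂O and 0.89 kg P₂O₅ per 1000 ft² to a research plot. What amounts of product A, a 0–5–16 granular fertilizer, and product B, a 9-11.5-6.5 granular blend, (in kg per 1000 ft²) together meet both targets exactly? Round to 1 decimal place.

Let a = kg of product A, b = kg of product B (per 1000 ft²).
K₂O: 0.16·a + 0.065·b = 2.54
P₂O₅: 0.05·a + 0.115·b = 0.89
Eliminate a: (row1) − 0.16/0.05·(row2) → -0.303·b = -0.308, so b = 1.0165.
Back-substitute: a = (2.54 − 0.065·1.0165) / 0.16 = 15.462.

15.5 kg product A, 1.0 kg product B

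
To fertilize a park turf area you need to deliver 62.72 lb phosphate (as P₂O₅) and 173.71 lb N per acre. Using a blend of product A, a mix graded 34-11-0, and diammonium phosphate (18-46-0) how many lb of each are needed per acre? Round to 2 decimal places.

502.32 lb product A, 16.23 lb diammonium phosphate

Let a = lb of product A, b = lb of diammonium phosphate (per acre).
P₂O₅: 0.11·a + 0.46·b = 62.72
N: 0.34·a + 0.18·b = 173.71
Solving simultaneously: a = 502.321, b = 16.2277.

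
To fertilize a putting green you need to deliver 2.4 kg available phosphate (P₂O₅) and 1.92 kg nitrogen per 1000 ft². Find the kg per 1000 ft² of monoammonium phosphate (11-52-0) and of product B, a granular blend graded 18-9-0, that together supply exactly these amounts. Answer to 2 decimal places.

3.10 kg monoammonium phosphate, 8.77 kg product B

Let a = kg of monoammonium phosphate, b = kg of product B (per 1000 ft²).
P₂O₅: 0.52·a + 0.09·b = 2.4
N: 0.11·a + 0.18·b = 1.92
From row1: a = (2.4 − 0.09·b) / 0.52.
Into row2: 0.11·(2.4 − 0.09·b)/0.52 + 0.18·b = 1.92 → b = 8.77419, a = 3.09677.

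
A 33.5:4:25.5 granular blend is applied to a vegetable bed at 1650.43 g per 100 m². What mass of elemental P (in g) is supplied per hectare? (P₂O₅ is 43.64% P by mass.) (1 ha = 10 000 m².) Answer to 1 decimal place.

2881.0 g P per hectare

P₂O₅ per 100 m² = 1650.43 × 4% = 66.0172 g.
Elemental P = 66.0172 × 0.4364 = 28.8099 g per 100 m².
Convert to per hectare: 28.8099 × 100 = 2880.99 g.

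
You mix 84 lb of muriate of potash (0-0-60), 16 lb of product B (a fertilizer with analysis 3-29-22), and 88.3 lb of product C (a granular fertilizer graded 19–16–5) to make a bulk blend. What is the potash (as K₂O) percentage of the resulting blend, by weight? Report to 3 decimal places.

Total mass = 84 + 16 + 88.3 = 188.3 lb.
K₂O mass = 60%×84 + 22%×16 + 5%×88.3 = 58.335 lb.
% K₂O = 58.335 / 188.3 = 30.9798%.

30.980% K₂O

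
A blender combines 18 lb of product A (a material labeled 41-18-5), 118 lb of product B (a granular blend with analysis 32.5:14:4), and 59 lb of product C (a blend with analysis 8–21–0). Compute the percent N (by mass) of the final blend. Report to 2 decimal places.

Total mass = 18 + 118 + 59 = 195 lb.
N mass = 41%×18 + 32.5%×118 + 8%×59 = 50.45 lb.
% N = 50.45 / 195 = 25.8718%.

25.87% N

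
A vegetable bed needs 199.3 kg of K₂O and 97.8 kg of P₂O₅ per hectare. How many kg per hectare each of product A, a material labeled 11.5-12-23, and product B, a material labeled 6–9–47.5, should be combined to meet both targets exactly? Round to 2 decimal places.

With a, b = kg per hectare of product A and product B:
K₂O: 0.23·a + 0.475·b = 199.3
P₂O₅: 0.12·a + 0.09·b = 97.8
From row1: a = (199.3 − 0.475·b) / 0.23.
Into row2: 0.12·(199.3 − 0.475·b)/0.23 + 0.09·b = 97.8 → b = 39.1736, a = 785.6198.

785.62 kg product A, 39.17 kg product B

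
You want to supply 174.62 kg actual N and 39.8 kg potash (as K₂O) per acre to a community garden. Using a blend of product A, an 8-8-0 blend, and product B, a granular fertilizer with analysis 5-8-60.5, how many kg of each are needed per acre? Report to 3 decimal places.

2141.634 kg product A, 65.785 kg product B

Let a = kg of product A, b = kg of product B (per acre).
N: 0.08·a + 0.05·b = 174.62
K₂O: 0·a + 0.605·b = 39.8
Solving simultaneously: a = 2141.6343, b = 65.7851.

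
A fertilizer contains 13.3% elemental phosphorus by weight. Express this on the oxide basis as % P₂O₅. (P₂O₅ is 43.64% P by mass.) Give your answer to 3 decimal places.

30.477% P₂O₅

%P₂O₅ = 13.3 / 0.4364 = 30.4766%.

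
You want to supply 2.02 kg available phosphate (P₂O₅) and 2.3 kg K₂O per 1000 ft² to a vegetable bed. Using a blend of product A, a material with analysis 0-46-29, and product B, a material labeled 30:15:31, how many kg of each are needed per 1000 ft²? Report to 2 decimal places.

2.84 kg product A, 4.76 kg product B

With a, b = kg per 1000 ft² of product A and product B:
P₂O₅: 0.46·a + 0.15·b = 2.02
K₂O: 0.29·a + 0.31·b = 2.3
Eliminate b: (row1) − 0.15/0.31·(row2) → 0.319677·a = 0.907097, so a = 2.83754.
Then b = (2.3 − 0.29·2.83754) / 0.31 = 4.76488.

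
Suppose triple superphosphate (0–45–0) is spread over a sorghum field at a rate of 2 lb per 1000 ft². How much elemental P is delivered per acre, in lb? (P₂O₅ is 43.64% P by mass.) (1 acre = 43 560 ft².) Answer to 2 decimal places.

P₂O₅ per 1000 ft² = 2 × 45% = 0.9 lb.
Elemental P = 0.9 × 0.4364 = 0.39276 lb per 1000 ft².
Convert to per acre: 0.39276 × 43.56 = 17.1086 lb.

17.11 lb P per acre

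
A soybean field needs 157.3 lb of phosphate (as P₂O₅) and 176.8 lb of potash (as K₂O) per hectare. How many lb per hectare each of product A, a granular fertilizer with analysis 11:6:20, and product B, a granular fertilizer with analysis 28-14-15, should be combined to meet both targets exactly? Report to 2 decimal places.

With a, b = lb per hectare of product A and product B:
P₂O₅: 0.06·a + 0.14·b = 157.3
K₂O: 0.2·a + 0.15·b = 176.8
From row1: a = (157.3 − 0.14·b) / 0.06.
Into row2: 0.2·(157.3 − 0.14·b)/0.06 + 0.15·b = 176.8 → b = 1097.474, a = 60.8947.

60.89 lb product A, 1097.47 lb product B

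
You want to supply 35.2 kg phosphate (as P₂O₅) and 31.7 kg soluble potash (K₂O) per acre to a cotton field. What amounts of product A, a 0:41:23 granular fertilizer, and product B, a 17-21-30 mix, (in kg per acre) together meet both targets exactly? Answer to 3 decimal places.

52.249 kg product A, 65.609 kg product B

With a, b = kg per acre of product A and product B:
P₂O₅: 0.41·a + 0.21·b = 35.2
K₂O: 0.23·a + 0.3·b = 31.7
From row1: a = (35.2 − 0.21·b) / 0.41.
Into row2: 0.23·(35.2 − 0.21·b)/0.41 + 0.3·b = 31.7 → b = 65.6091, a = 52.248996.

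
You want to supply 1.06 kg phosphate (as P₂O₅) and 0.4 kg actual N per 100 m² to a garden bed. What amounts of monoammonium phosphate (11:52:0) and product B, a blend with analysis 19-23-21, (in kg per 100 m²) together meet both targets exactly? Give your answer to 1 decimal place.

1.5 kg monoammonium phosphate, 1.2 kg product B

Per-100 m² balance (a = monoammonium phosphate, b = product B):
P₂O₅: 0.52·a + 0.23·b = 1.06
N: 0.11·a + 0.19·b = 0.4
Eliminate a: (row1) − 0.52/0.11·(row2) → -0.668182·b = -0.830909, so b = 1.24354.
Back-substitute: a = (1.06 − 0.23·1.24354) / 0.52 = 1.48844.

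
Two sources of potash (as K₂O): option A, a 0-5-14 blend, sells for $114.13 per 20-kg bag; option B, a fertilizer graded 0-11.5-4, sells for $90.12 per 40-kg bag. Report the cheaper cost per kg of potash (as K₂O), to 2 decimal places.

$40.76 per kg K₂O (option A)

option A: K₂O per bag = 20 × 14% = 2.8 kg; cost = 114.13 / 2.8 = $40.7607/kg K₂O.
option B: K₂O per bag = 40 × 4% = 1.6 kg; cost = 90.12 / 1.6 = $56.3250/kg K₂O.
option A is cheaper.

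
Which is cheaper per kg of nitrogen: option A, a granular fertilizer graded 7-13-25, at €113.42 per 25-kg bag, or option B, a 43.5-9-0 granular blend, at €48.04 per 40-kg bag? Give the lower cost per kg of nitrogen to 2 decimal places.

€2.76 per kg N (option B)

option A: N per bag = 25 × 7% = 1.75 kg; cost = 113.42 / 1.75 = €64.8114/kg N.
option B: N per bag = 40 × 43.5% = 17.4 kg; cost = 48.04 / 17.4 = €2.7609/kg N.
option B is cheaper.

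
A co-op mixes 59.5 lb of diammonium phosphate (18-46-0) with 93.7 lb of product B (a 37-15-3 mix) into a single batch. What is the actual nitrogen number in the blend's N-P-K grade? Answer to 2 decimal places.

29.62% N

Total mass = 59.5 + 93.7 = 153.2 lb.
N mass = 18%×59.5 + 37%×93.7 = 45.379 lb.
% N = 45.379 / 153.2 = 29.6208%.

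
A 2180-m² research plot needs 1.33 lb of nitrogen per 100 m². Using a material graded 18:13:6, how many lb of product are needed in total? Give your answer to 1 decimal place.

Product per 100 m² = 1.33 / 18% = 7.38889 lb.
Total product = 7.38889 × 2180 / 100 = 161.078 lb.

161.1 lb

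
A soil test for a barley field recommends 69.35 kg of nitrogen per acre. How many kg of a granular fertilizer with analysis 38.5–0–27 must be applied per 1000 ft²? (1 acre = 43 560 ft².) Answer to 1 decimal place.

4.1 kg of product per thousand sq ft

Product per acre = 69.35 / 38.5% = 180.13 kg.
Convert to per 1000 ft²: 180.13 × 0.0229568 = 4.13521 kg.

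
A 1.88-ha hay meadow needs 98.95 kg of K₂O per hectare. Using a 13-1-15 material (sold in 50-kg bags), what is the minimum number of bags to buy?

25 bags

Product per hectare = 98.95 / 15% = 659.667 kg.
Total product = 659.667 × 1.88 = 1240.17 kg.
Bags = ⌈1240.17 / 50⌉ = 25.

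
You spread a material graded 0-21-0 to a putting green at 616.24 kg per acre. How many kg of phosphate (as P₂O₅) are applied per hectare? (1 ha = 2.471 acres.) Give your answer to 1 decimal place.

319.8 kg P₂O₅ per hectare

P₂O₅ per acre = 616.24 × 21% = 129.41 kg.
Convert to per hectare: 129.41 × 2.471 = 319.773 kg.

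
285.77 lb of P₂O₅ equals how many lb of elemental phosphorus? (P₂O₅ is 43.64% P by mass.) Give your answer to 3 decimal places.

124.710 lb P

P = 285.77 × 0.4364 = 124.71003 lb.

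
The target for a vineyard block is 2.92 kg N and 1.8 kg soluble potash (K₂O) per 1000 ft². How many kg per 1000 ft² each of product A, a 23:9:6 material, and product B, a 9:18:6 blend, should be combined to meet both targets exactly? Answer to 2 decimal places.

1.57 kg product A, 28.43 kg product B

Per-1000 ft² balance (a = product A, b = product B):
N: 0.23·a + 0.09·b = 2.92
K₂O: 0.06·a + 0.06·b = 1.8
From row1: a = (2.92 − 0.09·b) / 0.23.
Into row2: 0.06·(2.92 − 0.09·b)/0.23 + 0.06·b = 1.8 → b = 28.4286, a = 1.57143.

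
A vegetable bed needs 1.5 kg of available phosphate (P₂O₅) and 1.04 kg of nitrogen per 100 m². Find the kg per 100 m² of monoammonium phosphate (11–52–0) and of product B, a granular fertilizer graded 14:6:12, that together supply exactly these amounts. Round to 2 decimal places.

2.23 kg monoammonium phosphate, 5.68 kg product B

Let a = kg of monoammonium phosphate, b = kg of product B (per 100 m²).
P₂O₅: 0.52·a + 0.06·b = 1.5
N: 0.11·a + 0.14·b = 1.04
Eliminate b: (row1) − 0.06/0.14·(row2) → 0.472857·a = 1.05429, so a = 2.22961.
Then b = (1.04 − 0.11·2.22961) / 0.14 = 5.67674.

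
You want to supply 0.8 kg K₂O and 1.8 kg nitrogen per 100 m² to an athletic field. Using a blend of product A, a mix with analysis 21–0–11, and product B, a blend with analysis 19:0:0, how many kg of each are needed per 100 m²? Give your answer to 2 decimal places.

Let a = kg of product A, b = kg of product B (per 100 m²).
K₂O: 0.11·a + 0·b = 0.8
N: 0.21·a + 0.19·b = 1.8
Eliminate b: (row1) − 0/0.19·(row2) → 0.11·a = 0.8, so a = 7.27273.
Then b = (1.8 − 0.21·7.27273) / 0.19 = 1.43541.

7.27 kg product A, 1.44 kg product B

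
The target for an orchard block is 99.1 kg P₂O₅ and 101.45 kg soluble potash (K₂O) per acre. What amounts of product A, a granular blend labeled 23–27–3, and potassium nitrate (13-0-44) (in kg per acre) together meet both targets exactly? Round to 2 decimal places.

Per-acre balance (a = product A, b = potassium nitrate):
P₂O₅: 0.27·a + 0·b = 99.1
K₂O: 0.03·a + 0.44·b = 101.45
Eliminate b: (row1) − 0/0.44·(row2) → 0.27·a = 99.1, so a = 367.037.
Then b = (101.45 − 0.03·367.037) / 0.44 = 205.543.

367.04 kg product A, 205.54 kg potassium nitrate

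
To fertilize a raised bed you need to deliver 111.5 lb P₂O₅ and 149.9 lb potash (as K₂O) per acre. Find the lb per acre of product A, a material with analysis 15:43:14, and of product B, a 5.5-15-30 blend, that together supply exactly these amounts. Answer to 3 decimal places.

Let a = lb of product A, b = lb of product B (per acre).
P₂O₅: 0.43·a + 0.15·b = 111.5
K₂O: 0.14·a + 0.3·b = 149.9
Solving simultaneously: a = 101.5278, b = 452.28704.

101.528 lb product A, 452.287 lb product B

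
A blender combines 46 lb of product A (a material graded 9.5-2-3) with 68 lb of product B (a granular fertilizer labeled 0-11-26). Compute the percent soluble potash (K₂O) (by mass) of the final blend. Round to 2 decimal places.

16.72% K₂O

Total mass = 46 + 68 = 114 lb.
K₂O mass = 3%×46 + 26%×68 = 19.06 lb.
% K₂O = 19.06 / 114 = 16.7193%.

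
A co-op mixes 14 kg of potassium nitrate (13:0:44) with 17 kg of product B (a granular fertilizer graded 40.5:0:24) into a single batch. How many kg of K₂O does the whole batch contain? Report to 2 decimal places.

10.24 kg K₂O

K₂O mass = 44%×14 + 24%×17 = 10.24 kg.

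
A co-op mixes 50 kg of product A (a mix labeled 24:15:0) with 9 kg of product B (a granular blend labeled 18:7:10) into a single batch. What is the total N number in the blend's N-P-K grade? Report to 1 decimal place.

23.1% N

Total mass = 50 + 9 = 59 kg.
N mass = 24%×50 + 18%×9 = 13.62 kg.
% N = 13.62 / 59 = 23.0847%.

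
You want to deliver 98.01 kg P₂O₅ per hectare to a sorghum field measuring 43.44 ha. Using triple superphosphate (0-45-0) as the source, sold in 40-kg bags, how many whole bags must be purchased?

Product per hectare = 98.01 / 45% = 217.8 kg.
Total product = 217.8 × 43.44 = 9461.23 kg.
Bags = ⌈9461.23 / 40⌉ = 237.

237 bags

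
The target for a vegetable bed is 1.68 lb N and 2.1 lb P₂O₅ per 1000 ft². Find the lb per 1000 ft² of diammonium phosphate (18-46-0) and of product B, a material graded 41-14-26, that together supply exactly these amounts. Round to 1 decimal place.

With a, b = lb per 1000 ft² of diammonium phosphate and product B:
N: 0.18·a + 0.41·b = 1.68
P₂O₅: 0.46·a + 0.14·b = 2.1
From row1: a = (1.68 − 0.41·b) / 0.18.
Into row2: 0.46·(1.68 − 0.41·b)/0.18 + 0.14·b = 2.1 → b = 2.41616, a = 3.82987.

3.8 lb diammonium phosphate, 2.4 lb product B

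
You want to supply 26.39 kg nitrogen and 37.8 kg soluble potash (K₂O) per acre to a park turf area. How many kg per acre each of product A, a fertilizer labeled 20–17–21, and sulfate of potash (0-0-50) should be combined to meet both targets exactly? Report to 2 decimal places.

131.95 kg product A, 20.18 kg sulfate of potash

With a, b = kg per acre of product A and sulfate of potash:
N: 0.2·a + 0·b = 26.39
K₂O: 0.21·a + 0.5·b = 37.8
Solving simultaneously: a = 131.95, b = 20.181.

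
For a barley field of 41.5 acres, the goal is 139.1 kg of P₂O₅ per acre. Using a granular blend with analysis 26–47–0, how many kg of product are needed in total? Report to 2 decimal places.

12282.23 kg

Product per acre = 139.1 / 47% = 295.957 kg.
Total product = 295.957 × 41.5 = 12282.234 kg.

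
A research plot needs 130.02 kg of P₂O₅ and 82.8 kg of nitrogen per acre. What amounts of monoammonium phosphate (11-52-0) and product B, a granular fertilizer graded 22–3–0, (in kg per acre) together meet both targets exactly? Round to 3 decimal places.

Per-acre balance (a = monoammonium phosphate, b = product B):
P₂O₅: 0.52·a + 0.03·b = 130.02
N: 0.11·a + 0.22·b = 82.8
Eliminate b: (row1) − 0.03/0.22·(row2) → 0.505·a = 118.729, so a = 235.1071.
Then b = (82.8 − 0.11·235.1071) / 0.22 = 258.8101.

235.107 kg monoammonium phosphate, 258.810 kg product B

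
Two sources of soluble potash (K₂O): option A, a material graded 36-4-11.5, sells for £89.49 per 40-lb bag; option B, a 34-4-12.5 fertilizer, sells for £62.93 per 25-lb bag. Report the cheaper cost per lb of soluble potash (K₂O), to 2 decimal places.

£19.45 per lb K₂O (option A)

option A: K₂O per bag = 40 × 11.5% = 4.6 lb; cost = 89.49 / 4.6 = £19.4543/lb K₂O.
option B: K₂O per bag = 25 × 12.5% = 3.125 lb; cost = 62.93 / 3.125 = £20.1376/lb K₂O.
option A is cheaper.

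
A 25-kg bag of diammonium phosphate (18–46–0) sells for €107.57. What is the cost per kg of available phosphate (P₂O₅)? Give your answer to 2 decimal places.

€9.35 per kg P₂O₅

P₂O₅ in bag = 25 × 46% = 11.5 kg.
Cost per kg P₂O₅ = €107.57 / 11.5 = €9.3539.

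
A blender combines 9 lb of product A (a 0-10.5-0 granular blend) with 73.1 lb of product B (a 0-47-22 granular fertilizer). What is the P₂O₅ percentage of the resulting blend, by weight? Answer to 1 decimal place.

43.0% P₂O₅

Total mass = 9 + 73.1 = 82.1 lb.
P₂O₅ mass = 10.5%×9 + 47%×73.1 = 35.302 lb.
% P₂O₅ = 35.302 / 82.1 = 42.9988%.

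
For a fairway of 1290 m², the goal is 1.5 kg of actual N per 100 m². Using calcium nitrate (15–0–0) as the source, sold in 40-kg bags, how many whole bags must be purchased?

Product per 100 m² = 1.5 / 15% = 10 kg.
Total product = 10 × 1290 / 100 = 129 kg.
Bags = ⌈129 / 40⌉ = 4.

4 bags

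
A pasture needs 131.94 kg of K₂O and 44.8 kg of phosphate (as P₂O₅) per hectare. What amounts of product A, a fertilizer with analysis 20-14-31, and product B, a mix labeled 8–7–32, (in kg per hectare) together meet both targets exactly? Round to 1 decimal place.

Let a = kg of product A, b = kg of product B (per hectare).
K₂O: 0.31·a + 0.32·b = 131.94
P₂O₅: 0.14·a + 0.07·b = 44.8
From row1: a = (131.94 − 0.32·b) / 0.31.
Into row2: 0.14·(131.94 − 0.32·b)/0.31 + 0.07·b = 44.8 → b = 198.424, a = 220.788.

220.8 kg product A, 198.4 kg product B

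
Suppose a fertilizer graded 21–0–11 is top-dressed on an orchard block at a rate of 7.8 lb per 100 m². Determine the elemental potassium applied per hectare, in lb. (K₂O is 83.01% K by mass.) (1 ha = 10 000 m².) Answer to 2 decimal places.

K₂O per 100 m² = 7.8 × 11% = 0.858 lb.
Elemental K = 0.858 × 0.8301 = 0.712226 lb per 100 m².
Convert to per hectare: 0.712226 × 100 = 71.2226 lb.

71.22 lb K per hectare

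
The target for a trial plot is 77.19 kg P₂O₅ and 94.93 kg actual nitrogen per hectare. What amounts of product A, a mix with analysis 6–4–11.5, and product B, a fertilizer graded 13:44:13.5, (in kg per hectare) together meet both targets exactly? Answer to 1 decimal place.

With a, b = kg per hectare of product A and product B:
P₂O₅: 0.04·a + 0.44·b = 77.19
N: 0.06·a + 0.13·b = 94.93
Eliminate a: (row1) − 0.04/0.06·(row2) → 0.353333·b = 13.9033, so b = 39.3491.
Back-substitute: a = (77.19 − 0.44·39.3491) / 0.04 = 1496.91.

1496.9 kg product A, 39.3 kg product B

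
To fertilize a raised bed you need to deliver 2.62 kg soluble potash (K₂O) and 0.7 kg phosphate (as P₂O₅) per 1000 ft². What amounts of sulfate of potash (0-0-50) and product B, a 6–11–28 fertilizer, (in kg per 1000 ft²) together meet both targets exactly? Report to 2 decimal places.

1.68 kg sulfate of potash, 6.36 kg product B

With a, b = kg per 1000 ft² of sulfate of potash and product B:
K₂O: 0.5·a + 0.28·b = 2.62
P₂O₅: 0·a + 0.11·b = 0.7
Solving simultaneously: a = 1.67636, b = 6.36364.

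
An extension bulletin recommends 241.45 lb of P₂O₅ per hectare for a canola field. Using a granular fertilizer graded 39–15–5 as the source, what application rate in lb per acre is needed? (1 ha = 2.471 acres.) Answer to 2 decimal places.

651.42 lb of product per acre

Product per hectare = 241.45 / 15% = 1609.67 lb.
Convert to per acre: 1609.67 × 0.404694 = 651.423 lb.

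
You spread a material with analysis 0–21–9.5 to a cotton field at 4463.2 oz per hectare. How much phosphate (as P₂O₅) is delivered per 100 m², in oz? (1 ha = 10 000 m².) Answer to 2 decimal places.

9.37 oz P₂O₅ per hundred sq m

P₂O₅ per hectare = 4463.2 × 21% = 937.272 oz.
Convert to per 100 m²: 937.272 × 0.01 = 9.37272 oz.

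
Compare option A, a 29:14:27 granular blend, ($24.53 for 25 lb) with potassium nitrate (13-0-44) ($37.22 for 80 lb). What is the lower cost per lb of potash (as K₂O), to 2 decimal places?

$1.06 per lb K₂O (potassium nitrate)

option A: K₂O per bag = 25 × 27% = 6.75 lb; cost = 24.53 / 6.75 = $3.6341/lb K₂O.
potassium nitrate: K₂O per bag = 80 × 44% = 35.2 lb; cost = 37.22 / 35.2 = $1.0574/lb K₂O.
potassium nitrate is cheaper.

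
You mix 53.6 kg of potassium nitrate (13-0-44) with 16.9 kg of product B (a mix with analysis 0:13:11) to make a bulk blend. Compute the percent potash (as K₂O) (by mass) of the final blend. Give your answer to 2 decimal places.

Total mass = 53.6 + 16.9 = 70.5 kg.
K₂O mass = 44%×53.6 + 11%×16.9 = 25.443 kg.
% K₂O = 25.443 / 70.5 = 36.0894%.

36.09% K₂O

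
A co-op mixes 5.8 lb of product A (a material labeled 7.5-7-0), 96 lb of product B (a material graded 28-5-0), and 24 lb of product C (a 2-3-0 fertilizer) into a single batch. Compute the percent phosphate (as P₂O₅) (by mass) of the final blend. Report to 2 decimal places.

4.71% P₂O₅

Total mass = 5.8 + 96 + 24 = 125.8 lb.
P₂O₅ mass = 7%×5.8 + 5%×96 + 3%×24 = 5.926 lb.
% P₂O₅ = 5.926 / 125.8 = 4.71065%.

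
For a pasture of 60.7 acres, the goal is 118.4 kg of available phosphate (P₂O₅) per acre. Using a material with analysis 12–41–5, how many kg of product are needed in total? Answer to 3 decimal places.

Product per acre = 118.4 / 41% = 288.78 kg.
Total product = 288.78 × 60.7 = 17528.9756 kg.

17528.976 kg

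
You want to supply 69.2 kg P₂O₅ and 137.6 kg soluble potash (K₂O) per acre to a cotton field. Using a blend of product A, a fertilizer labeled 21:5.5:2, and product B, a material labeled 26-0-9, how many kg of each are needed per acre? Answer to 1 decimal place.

Per-acre balance (a = product A, b = product B):
P₂O₅: 0.055·a + 0·b = 69.2
K₂O: 0.02·a + 0.09·b = 137.6
Eliminate a: (row1) − 0.055/0.02·(row2) → -0.2475·b = -309.2, so b = 1249.29.
Back-substitute: a = (69.2 − 0·1249.29) / 0.055 = 1258.18.

1258.2 kg product A, 1249.3 kg product B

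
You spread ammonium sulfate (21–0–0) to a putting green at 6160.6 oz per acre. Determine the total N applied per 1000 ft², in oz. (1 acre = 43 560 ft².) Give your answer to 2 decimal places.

nitrogen per acre = 6160.6 × 21% = 1293.73 oz.
Convert to per 1000 ft²: 1293.73 × 0.0229568 = 29.6999 oz.

29.70 oz N per thousand sq ft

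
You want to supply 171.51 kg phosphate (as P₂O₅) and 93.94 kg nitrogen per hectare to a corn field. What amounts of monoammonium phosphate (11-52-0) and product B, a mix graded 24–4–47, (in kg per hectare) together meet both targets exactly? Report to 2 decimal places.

With a, b = kg per hectare of monoammonium phosphate and product B:
P₂O₅: 0.52·a + 0.04·b = 171.51
N: 0.11·a + 0.24·b = 93.94
Solving simultaneously: a = 310.671, b = 249.026.

310.67 kg monoammonium phosphate, 249.03 kg product B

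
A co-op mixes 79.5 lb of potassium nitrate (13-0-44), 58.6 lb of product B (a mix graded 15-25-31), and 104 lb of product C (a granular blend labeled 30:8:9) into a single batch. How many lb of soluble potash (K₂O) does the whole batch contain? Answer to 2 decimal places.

62.51 lb K₂O

K₂O mass = 44%×79.5 + 31%×58.6 + 9%×104 = 62.506 lb.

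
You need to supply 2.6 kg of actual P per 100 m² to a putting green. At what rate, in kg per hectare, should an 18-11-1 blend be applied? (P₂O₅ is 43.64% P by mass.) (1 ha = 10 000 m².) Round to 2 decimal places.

As P₂O₅: 2.6 / 0.4364 = 5.95784 kg per 100 m².
Product per 100 m² = 5.95784 / 11% = 54.1622 kg.
Convert to per hectare: 54.1622 × 100 = 5416.215 kg.

5416.22 kg of product per hectare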